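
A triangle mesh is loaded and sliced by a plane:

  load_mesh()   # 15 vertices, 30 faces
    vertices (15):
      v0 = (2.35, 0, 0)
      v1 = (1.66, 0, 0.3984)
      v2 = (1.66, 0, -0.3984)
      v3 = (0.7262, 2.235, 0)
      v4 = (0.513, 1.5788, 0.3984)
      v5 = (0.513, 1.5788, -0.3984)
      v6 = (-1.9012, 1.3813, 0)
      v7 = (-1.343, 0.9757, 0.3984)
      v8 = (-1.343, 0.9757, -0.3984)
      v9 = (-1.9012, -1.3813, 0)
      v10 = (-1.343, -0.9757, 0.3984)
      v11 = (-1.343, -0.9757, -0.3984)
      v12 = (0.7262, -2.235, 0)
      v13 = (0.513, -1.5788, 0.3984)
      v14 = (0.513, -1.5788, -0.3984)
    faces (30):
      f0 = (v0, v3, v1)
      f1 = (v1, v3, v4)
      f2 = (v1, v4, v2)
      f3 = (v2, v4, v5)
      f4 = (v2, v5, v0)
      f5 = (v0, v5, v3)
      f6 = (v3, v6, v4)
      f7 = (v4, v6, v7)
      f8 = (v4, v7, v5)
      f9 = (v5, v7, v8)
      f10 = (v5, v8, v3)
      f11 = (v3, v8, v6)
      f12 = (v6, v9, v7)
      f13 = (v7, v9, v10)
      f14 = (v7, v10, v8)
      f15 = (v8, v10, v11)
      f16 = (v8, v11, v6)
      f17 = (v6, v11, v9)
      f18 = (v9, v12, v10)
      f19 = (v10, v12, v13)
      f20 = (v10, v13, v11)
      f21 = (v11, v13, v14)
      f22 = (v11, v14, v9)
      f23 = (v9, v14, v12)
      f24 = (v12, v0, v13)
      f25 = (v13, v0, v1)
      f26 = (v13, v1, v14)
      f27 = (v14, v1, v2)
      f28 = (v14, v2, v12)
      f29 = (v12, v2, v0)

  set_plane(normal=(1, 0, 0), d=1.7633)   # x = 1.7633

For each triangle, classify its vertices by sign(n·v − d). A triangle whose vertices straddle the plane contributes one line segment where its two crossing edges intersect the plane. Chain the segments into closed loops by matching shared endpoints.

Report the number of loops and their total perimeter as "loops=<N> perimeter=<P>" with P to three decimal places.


Straddling triangles (6 of 30):
  (v0,v3,v1) [+--] → (1.7633, 0.807534, 0)–(1.7633, 0, 0.338755)  len=0.8757
  (v2,v5,v0) [--+] → (1.7633, 0.504236, -0.127241)–(1.7633, 0, -0.338755)  len=0.5468
  (v0,v5,v3) [+--] → (1.7633, 0.504236, -0.127241)–(1.7633, 0.807534, 0)  len=0.3289
  (v12,v0,v13) [-+-] → (1.7633, -0.807534, 0)–(1.7633, -0.504236, 0.127241)  len=0.3289
  (v13,v0,v1) [-+-] → (1.7633, -0.504236, 0.127241)–(1.7633, 0, 0.338755)  len=0.5468
  (v12,v2,v0) [--+] → (1.7633, 0, -0.338755)–(1.7633, -0.807534, 0)  len=0.8757

Chained into 1 loop(s):
  loop 1: 6 segments, perimeter = 3.5028
Total perimeter = 3.503

loops=1 perimeter=3.503


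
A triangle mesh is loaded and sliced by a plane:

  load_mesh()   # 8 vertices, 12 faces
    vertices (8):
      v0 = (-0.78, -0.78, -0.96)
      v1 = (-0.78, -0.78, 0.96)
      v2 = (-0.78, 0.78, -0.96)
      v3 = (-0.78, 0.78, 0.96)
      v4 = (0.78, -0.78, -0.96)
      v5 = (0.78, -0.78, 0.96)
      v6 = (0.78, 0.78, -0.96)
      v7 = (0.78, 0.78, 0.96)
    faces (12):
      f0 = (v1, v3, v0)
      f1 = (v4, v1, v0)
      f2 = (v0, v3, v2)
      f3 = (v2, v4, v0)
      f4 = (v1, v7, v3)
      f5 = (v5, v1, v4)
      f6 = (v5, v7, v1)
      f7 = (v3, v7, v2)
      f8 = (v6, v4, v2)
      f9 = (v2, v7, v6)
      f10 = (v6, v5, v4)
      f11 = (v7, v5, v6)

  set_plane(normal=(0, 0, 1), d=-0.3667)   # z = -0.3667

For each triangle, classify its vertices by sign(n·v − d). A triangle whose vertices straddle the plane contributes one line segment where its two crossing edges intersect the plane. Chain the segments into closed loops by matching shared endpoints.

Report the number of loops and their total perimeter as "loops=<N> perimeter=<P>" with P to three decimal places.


Straddling triangles (8 of 12):
  (v1,v3,v0) [++-] → (-0.78, -0.297944, -0.3667)–(-0.78, -0.78, -0.3667)  len=0.4821
  (v4,v1,v0) [-+-] → (0.297944, -0.78, -0.3667)–(-0.78, -0.78, -0.3667)  len=1.0779
  (v0,v3,v2) [-+-] → (-0.78, -0.297944, -0.3667)–(-0.78, 0.78, -0.3667)  len=1.0779
  (v5,v1,v4) [++-] → (0.297944, -0.78, -0.3667)–(0.78, -0.78, -0.3667)  len=0.4821
  (v3,v7,v2) [++-] → (-0.297944, 0.78, -0.3667)–(-0.78, 0.78, -0.3667)  len=0.4821
  (v2,v7,v6) [-+-] → (-0.297944, 0.78, -0.3667)–(0.78, 0.78, -0.3667)  len=1.0779
  (v6,v5,v4) [-+-] → (0.78, 0.297944, -0.3667)–(0.78, -0.78, -0.3667)  len=1.0779
  (v7,v5,v6) [++-] → (0.78, 0.297944, -0.3667)–(0.78, 0.78, -0.3667)  len=0.4821

Chained into 1 loop(s):
  loop 1: 8 segments, perimeter = 6.2400
Total perimeter = 6.240

loops=1 perimeter=6.240


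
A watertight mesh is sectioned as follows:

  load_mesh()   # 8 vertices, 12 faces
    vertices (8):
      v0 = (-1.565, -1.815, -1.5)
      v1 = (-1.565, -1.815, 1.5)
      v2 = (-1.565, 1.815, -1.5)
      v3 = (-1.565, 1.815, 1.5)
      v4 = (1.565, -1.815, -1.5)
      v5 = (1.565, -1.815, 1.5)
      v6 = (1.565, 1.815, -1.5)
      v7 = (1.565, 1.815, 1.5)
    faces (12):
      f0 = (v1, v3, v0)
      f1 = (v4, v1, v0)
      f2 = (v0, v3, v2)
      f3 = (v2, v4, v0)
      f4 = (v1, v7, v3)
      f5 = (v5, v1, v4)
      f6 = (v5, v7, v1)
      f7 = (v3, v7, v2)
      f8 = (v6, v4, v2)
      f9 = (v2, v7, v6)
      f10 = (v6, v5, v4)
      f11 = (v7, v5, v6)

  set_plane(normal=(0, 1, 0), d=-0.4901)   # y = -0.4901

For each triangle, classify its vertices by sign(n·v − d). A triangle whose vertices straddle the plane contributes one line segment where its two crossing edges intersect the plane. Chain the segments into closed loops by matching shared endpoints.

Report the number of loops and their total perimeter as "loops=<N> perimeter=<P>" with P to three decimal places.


loops=1 perimeter=12.260

Straddling triangles (8 of 12):
  (v1,v3,v0) [-+-] → (-1.565, -0.4901, 1.5)–(-1.565, -0.4901, -0.405041)  len=1.9050
  (v0,v3,v2) [-++] → (-1.565, -0.4901, -0.405041)–(-1.565, -0.4901, -1.5)  len=1.0950
  (v2,v4,v0) [+--] → (0.422593, -0.4901, -1.5)–(-1.565, -0.4901, -1.5)  len=1.9876
  (v1,v7,v3) [-++] → (-0.422593, -0.4901, 1.5)–(-1.565, -0.4901, 1.5)  len=1.1424
  (v5,v7,v1) [-+-] → (1.565, -0.4901, 1.5)–(-0.422593, -0.4901, 1.5)  len=1.9876
  (v6,v4,v2) [+-+] → (1.565, -0.4901, -1.5)–(0.422593, -0.4901, -1.5)  len=1.1424
  (v6,v5,v4) [+--] → (1.565, -0.4901, 0.405041)–(1.565, -0.4901, -1.5)  len=1.9050
  (v7,v5,v6) [+-+] → (1.565, -0.4901, 1.5)–(1.565, -0.4901, 0.405041)  len=1.0950

Chained into 1 loop(s):
  loop 1: 8 segments, perimeter = 12.2600
Total perimeter = 12.260


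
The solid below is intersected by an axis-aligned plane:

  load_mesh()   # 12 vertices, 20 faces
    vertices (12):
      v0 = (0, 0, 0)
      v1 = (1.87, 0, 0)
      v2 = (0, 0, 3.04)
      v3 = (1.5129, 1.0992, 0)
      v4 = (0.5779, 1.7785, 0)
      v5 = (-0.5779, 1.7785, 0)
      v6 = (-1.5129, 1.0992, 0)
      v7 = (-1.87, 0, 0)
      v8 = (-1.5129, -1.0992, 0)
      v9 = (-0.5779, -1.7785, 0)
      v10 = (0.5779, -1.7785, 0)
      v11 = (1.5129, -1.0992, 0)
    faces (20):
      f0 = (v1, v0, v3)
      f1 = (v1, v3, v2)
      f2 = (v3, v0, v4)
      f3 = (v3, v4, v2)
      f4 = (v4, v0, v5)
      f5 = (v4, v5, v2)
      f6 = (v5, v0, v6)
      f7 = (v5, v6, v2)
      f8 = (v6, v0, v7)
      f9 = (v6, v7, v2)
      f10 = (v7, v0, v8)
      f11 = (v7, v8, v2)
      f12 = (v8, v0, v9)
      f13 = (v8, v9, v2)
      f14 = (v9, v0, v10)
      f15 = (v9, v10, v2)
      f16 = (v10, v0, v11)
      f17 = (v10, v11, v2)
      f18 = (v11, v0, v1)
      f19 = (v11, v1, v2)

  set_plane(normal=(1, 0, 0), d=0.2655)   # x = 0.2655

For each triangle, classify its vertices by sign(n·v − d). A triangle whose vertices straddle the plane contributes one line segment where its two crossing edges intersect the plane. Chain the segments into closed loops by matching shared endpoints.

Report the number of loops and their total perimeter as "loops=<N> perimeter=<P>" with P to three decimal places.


loops=1 perimeter=9.932

Straddling triangles (12 of 20):
  (v1,v0,v3) [+-+] → (0.2655, 0, 0)–(0.2655, 0.192899, 0)  len=0.1929
  (v1,v3,v2) [++-] → (0.2655, 0.192899, 2.50651)–(0.2655, 0, 2.60839)  len=0.2181
  (v3,v0,v4) [+-+] → (0.2655, 0.192899, 0)–(0.2655, 0.817082, 0)  len=0.6242
  (v3,v4,v2) [++-] → (0.2655, 0.817082, 1.64336)–(0.2655, 0.192899, 2.50651)  len=1.0652
  (v4,v0,v5) [+--] → (0.2655, 0.817082, 0)–(0.2655, 1.7785, 0)  len=0.9614
  (v4,v5,v2) [+--] → (0.2655, 1.7785, 0)–(0.2655, 0.817082, 1.64336)  len=1.9039
  (v9,v0,v10) [--+] → (0.2655, -0.817082, 0)–(0.2655, -1.7785, 0)  len=0.9614
  (v9,v10,v2) [-+-] → (0.2655, -1.7785, 0)–(0.2655, -0.817082, 1.64336)  len=1.9039
  (v10,v0,v11) [+-+] → (0.2655, -0.817082, 0)–(0.2655, -0.192899, 0)  len=0.6242
  (v10,v11,v2) [++-] → (0.2655, -0.192899, 2.50651)–(0.2655, -0.817082, 1.64336)  len=1.0652
  (v11,v0,v1) [+-+] → (0.2655, -0.192899, 0)–(0.2655, 0, 0)  len=0.1929
  (v11,v1,v2) [++-] → (0.2655, 0, 2.60839)–(0.2655, -0.192899, 2.50651)  len=0.2181

Chained into 1 loop(s):
  loop 1: 12 segments, perimeter = 9.9315
Total perimeter = 9.932


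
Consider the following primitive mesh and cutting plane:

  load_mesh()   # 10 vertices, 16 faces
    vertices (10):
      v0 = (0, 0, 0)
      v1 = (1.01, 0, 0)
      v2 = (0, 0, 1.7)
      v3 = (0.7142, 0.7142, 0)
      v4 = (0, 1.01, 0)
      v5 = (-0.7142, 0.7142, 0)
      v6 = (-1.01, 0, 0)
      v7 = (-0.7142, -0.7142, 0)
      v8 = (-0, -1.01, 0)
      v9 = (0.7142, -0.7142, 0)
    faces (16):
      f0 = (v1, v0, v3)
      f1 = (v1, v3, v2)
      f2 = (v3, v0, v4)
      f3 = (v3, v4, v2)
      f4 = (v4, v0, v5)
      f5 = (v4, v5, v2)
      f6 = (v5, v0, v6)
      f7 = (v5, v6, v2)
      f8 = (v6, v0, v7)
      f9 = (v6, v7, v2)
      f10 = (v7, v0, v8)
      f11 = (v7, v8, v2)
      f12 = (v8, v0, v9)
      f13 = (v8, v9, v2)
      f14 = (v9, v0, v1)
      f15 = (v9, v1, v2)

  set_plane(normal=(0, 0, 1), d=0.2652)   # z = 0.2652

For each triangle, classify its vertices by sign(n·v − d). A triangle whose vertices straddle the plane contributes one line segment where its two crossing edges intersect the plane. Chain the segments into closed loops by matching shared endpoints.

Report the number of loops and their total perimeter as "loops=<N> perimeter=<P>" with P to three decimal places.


loops=1 perimeter=5.220

Straddling triangles (8 of 16):
  (v1,v3,v2) [--+] → (0.602785, 0.602785, 0.2652)–(0.85244, 0, 0.2652)  len=0.6524
  (v3,v4,v2) [--+] → (0, 0.85244, 0.2652)–(0.602785, 0.602785, 0.2652)  len=0.6524
  (v4,v5,v2) [--+] → (-0.602785, 0.602785, 0.2652)–(0, 0.85244, 0.2652)  len=0.6524
  (v5,v6,v2) [--+] → (-0.85244, 0, 0.2652)–(-0.602785, 0.602785, 0.2652)  len=0.6524
  (v6,v7,v2) [--+] → (-0.602785, -0.602785, 0.2652)–(-0.85244, 0, 0.2652)  len=0.6524
  (v7,v8,v2) [--+] → (0, -0.85244, 0.2652)–(-0.602785, -0.602785, 0.2652)  len=0.6524
  (v8,v9,v2) [--+] → (0.602785, -0.602785, 0.2652)–(0, -0.85244, 0.2652)  len=0.6524
  (v9,v1,v2) [--+] → (0.85244, 0, 0.2652)–(0.602785, -0.602785, 0.2652)  len=0.6524

Chained into 1 loop(s):
  loop 1: 8 segments, perimeter = 5.2195
Total perimeter = 5.220


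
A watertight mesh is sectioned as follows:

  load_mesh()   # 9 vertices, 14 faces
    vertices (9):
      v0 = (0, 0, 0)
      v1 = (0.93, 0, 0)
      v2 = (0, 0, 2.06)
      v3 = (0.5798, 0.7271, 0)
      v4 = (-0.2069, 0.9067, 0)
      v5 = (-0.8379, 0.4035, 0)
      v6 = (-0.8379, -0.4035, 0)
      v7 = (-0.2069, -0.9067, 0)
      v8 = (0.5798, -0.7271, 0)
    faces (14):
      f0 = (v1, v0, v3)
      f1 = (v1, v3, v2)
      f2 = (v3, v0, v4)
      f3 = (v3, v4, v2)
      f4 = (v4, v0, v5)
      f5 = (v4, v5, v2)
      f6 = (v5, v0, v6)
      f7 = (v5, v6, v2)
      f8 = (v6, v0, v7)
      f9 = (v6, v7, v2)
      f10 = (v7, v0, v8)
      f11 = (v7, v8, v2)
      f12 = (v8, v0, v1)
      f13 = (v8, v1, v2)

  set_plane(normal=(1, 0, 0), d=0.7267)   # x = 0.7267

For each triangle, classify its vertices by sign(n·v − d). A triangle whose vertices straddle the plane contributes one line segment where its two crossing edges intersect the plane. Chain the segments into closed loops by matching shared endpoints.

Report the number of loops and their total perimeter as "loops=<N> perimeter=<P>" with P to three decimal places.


Straddling triangles (4 of 14):
  (v1,v0,v3) [+--] → (0.7267, 0, 0)–(0.7267, 0.4221, 0)  len=0.4221
  (v1,v3,v2) [+--] → (0.7267, 0.4221, 0)–(0.7267, 0, 0.45032)  len=0.6172
  (v8,v0,v1) [--+] → (0.7267, 0, 0)–(0.7267, -0.4221, 0)  len=0.4221
  (v8,v1,v2) [-+-] → (0.7267, -0.4221, 0)–(0.7267, 0, 0.45032)  len=0.6172

Chained into 1 loop(s):
  loop 1: 4 segments, perimeter = 2.0786
Total perimeter = 2.079

loops=1 perimeter=2.079


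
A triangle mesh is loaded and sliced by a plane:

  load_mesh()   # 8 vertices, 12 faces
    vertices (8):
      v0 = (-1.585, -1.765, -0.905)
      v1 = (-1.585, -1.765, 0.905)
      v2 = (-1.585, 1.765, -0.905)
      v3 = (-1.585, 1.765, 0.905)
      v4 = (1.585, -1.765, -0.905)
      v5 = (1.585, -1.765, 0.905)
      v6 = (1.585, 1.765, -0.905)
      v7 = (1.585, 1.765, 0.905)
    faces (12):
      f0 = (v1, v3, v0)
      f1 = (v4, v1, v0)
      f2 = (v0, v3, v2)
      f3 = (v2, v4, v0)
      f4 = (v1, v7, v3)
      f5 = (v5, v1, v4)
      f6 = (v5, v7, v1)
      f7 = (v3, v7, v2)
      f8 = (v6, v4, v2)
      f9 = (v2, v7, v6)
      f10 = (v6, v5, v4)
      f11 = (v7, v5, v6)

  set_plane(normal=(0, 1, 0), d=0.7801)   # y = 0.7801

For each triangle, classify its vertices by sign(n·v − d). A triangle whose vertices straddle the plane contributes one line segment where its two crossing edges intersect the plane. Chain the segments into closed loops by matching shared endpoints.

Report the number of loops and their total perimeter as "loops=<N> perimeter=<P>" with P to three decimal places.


loops=1 perimeter=9.960

Straddling triangles (8 of 12):
  (v1,v3,v0) [-+-] → (-1.585, 0.7801, 0.905)–(-1.585, 0.7801, 0.399995)  len=0.5050
  (v0,v3,v2) [-++] → (-1.585, 0.7801, 0.399995)–(-1.585, 0.7801, -0.905)  len=1.3050
  (v2,v4,v0) [+--] → (-0.700543, 0.7801, -0.905)–(-1.585, 0.7801, -0.905)  len=0.8845
  (v1,v7,v3) [-++] → (0.700543, 0.7801, 0.905)–(-1.585, 0.7801, 0.905)  len=2.2855
  (v5,v7,v1) [-+-] → (1.585, 0.7801, 0.905)–(0.700543, 0.7801, 0.905)  len=0.8845
  (v6,v4,v2) [+-+] → (1.585, 0.7801, -0.905)–(-0.700543, 0.7801, -0.905)  len=2.2855
  (v6,v5,v4) [+--] → (1.585, 0.7801, -0.399995)–(1.585, 0.7801, -0.905)  len=0.5050
  (v7,v5,v6) [+-+] → (1.585, 0.7801, 0.905)–(1.585, 0.7801, -0.399995)  len=1.3050

Chained into 1 loop(s):
  loop 1: 8 segments, perimeter = 9.9600
Total perimeter = 9.960


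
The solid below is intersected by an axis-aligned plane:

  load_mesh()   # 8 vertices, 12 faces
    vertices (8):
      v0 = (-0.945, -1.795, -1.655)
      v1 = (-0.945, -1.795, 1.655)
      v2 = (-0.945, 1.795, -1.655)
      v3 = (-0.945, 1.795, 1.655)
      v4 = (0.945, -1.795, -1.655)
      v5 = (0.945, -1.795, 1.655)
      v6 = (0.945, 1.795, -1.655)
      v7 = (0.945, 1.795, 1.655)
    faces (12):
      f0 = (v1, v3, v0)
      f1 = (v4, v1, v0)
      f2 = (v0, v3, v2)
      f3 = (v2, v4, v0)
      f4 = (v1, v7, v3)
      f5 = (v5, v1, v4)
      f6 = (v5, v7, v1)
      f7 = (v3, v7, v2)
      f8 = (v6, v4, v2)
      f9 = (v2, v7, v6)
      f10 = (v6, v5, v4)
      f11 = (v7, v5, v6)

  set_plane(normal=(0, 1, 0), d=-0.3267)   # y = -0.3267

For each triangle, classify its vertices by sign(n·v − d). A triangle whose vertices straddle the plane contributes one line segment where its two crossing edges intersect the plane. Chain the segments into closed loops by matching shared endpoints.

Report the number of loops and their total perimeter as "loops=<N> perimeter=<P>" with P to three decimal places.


Straddling triangles (8 of 12):
  (v1,v3,v0) [-+-] → (-0.945, -0.3267, 1.655)–(-0.945, -0.3267, -0.301219)  len=1.9562
  (v0,v3,v2) [-++] → (-0.945, -0.3267, -0.301219)–(-0.945, -0.3267, -1.655)  len=1.3538
  (v2,v4,v0) [+--] → (0.171995, -0.3267, -1.655)–(-0.945, -0.3267, -1.655)  len=1.1170
  (v1,v7,v3) [-++] → (-0.171995, -0.3267, 1.655)–(-0.945, -0.3267, 1.655)  len=0.7730
  (v5,v7,v1) [-+-] → (0.945, -0.3267, 1.655)–(-0.171995, -0.3267, 1.655)  len=1.1170
  (v6,v4,v2) [+-+] → (0.945, -0.3267, -1.655)–(0.171995, -0.3267, -1.655)  len=0.7730
  (v6,v5,v4) [+--] → (0.945, -0.3267, 0.301219)–(0.945, -0.3267, -1.655)  len=1.9562
  (v7,v5,v6) [+-+] → (0.945, -0.3267, 1.655)–(0.945, -0.3267, 0.301219)  len=1.3538

Chained into 1 loop(s):
  loop 1: 8 segments, perimeter = 10.4000
Total perimeter = 10.400

loops=1 perimeter=10.400


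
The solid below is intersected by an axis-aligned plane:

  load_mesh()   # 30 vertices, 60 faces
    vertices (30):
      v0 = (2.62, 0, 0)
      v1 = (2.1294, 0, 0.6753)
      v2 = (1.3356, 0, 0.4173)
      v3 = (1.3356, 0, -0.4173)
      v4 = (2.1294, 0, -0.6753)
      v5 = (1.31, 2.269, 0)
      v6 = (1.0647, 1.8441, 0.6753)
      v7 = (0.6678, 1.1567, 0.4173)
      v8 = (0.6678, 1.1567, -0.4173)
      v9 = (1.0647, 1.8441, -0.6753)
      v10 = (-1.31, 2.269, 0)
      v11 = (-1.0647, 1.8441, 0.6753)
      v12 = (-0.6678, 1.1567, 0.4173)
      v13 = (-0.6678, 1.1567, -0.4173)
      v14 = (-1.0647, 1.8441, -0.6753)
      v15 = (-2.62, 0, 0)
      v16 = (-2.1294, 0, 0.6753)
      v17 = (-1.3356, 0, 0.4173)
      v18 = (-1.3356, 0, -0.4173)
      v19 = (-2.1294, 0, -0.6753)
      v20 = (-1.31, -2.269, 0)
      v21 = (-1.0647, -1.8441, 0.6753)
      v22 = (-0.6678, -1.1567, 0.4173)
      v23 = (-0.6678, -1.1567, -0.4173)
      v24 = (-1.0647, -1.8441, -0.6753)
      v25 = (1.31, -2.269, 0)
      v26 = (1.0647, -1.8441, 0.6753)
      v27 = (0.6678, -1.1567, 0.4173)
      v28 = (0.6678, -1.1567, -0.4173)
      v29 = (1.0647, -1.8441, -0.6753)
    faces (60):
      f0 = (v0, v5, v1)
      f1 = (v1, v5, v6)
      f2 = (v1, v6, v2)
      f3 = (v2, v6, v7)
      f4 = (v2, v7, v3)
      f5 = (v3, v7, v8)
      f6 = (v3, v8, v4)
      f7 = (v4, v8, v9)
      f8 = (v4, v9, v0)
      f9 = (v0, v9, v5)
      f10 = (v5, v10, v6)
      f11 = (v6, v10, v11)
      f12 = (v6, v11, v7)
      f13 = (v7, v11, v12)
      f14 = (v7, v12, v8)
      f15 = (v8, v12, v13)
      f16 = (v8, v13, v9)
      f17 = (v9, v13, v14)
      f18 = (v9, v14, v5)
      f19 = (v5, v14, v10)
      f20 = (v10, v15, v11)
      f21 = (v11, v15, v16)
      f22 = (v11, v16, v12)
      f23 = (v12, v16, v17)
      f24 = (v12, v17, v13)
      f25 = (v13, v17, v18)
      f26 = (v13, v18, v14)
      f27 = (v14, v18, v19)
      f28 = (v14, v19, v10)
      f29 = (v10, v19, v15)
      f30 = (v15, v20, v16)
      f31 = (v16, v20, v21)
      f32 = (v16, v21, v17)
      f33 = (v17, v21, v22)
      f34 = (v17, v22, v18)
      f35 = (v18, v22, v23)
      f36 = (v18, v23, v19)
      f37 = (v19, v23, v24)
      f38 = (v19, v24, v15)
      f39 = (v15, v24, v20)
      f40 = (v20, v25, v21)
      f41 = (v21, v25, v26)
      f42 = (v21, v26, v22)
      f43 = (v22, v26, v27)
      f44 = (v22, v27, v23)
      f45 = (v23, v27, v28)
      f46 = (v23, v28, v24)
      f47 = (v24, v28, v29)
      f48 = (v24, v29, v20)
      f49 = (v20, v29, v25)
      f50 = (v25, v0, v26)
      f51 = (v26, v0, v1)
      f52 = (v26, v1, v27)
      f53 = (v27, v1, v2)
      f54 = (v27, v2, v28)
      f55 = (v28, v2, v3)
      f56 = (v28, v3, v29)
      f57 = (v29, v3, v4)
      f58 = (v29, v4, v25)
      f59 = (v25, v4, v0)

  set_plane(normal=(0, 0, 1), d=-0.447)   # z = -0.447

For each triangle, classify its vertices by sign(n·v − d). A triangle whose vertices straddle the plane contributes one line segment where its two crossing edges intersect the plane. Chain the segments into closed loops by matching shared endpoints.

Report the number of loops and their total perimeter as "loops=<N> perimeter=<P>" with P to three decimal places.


Straddling triangles (24 of 60):
  (v3,v8,v4) [++-] → (0.836054, 1.02354, -0.447)–(1.42698, 0, -0.447)  len=1.1819
  (v4,v8,v9) [-+-] → (0.836054, 1.02355, -0.447)–(0.71349, 1.23583, -0.447)  len=0.2451
  (v4,v9,v0) [--+] → (1.5905, 1.22066, -0.447)–(2.29526, 0, -0.447)  len=1.4095
  (v0,v9,v5) [+-+] → (1.5905, 1.22066, -0.447)–(1.14763, 1.98775, -0.447)  len=0.8858
  (v8,v13,v9) [++-] → (-0.468361, 1.23583, -0.447)–(0.71349, 1.23583, -0.447)  len=1.1819
  (v9,v13,v14) [-+-] → (-0.468361, 1.23583, -0.447)–(-0.71349, 1.23583, -0.447)  len=0.2451
  (v9,v14,v5) [--+] → (-0.26188, 1.98775, -0.447)–(1.14763, 1.98775, -0.447)  len=1.4095
  (v5,v14,v10) [+-+] → (-0.26188, 1.98775, -0.447)–(-1.14763, 1.98775, -0.447)  len=0.8857
  (v13,v18,v14) [++-] → (-1.30441, 0.212286, -0.447)–(-0.71349, 1.23583, -0.447)  len=1.1819
  (v14,v18,v19) [-+-] → (-1.30441, 0.212286, -0.447)–(-1.42698, 0, -0.447)  len=0.2451
  (v14,v19,v10) [--+] → (-1.85238, 0.767085, -0.447)–(-1.14763, 1.98775, -0.447)  len=1.4095
  (v10,v19,v15) [+-+] → (-1.85238, 0.767085, -0.447)–(-2.29526, 0, -0.447)  len=0.8858
  (v18,v23,v19) [++-] → (-0.836054, -1.02354, -0.447)–(-1.42698, 0, -0.447)  len=1.1819
  (v19,v23,v24) [-+-] → (-0.836054, -1.02355, -0.447)–(-0.71349, -1.23583, -0.447)  len=0.2451
  (v19,v24,v15) [--+] → (-1.5905, -1.22066, -0.447)–(-2.29526, 0, -0.447)  len=1.4095
  (v15,v24,v20) [+-+] → (-1.5905, -1.22066, -0.447)–(-1.14763, -1.98775, -0.447)  len=0.8858
  (v23,v28,v24) [++-] → (0.468361, -1.23583, -0.447)–(-0.71349, -1.23583, -0.447)  len=1.1819
  (v24,v28,v29) [-+-] → (0.468361, -1.23583, -0.447)–(0.71349, -1.23583, -0.447)  len=0.2451
  (v24,v29,v20) [--+] → (0.26188, -1.98775, -0.447)–(-1.14763, -1.98775, -0.447)  len=1.4095
  (v20,v29,v25) [+-+] → (0.26188, -1.98775, -0.447)–(1.14763, -1.98775, -0.447)  len=0.8857
  (v28,v3,v29) [++-] → (1.30441, -0.212286, -0.447)–(0.71349, -1.23583, -0.447)  len=1.1819
  (v29,v3,v4) [-+-] → (1.30441, -0.212286, -0.447)–(1.42698, 0, -0.447)  len=0.2451
  (v29,v4,v25) [--+] → (1.85238, -0.767085, -0.447)–(1.14763, -1.98775, -0.447)  len=1.4095
  (v25,v4,v0) [+-+] → (1.85238, -0.767085, -0.447)–(2.29526, 0, -0.447)  len=0.8858

Chained into 2 loop(s):
  loop 1: 12 segments, perimeter = 8.5620
  loop 2: 12 segments, perimeter = 13.7715
Total perimeter = 22.334

loops=2 perimeter=22.334


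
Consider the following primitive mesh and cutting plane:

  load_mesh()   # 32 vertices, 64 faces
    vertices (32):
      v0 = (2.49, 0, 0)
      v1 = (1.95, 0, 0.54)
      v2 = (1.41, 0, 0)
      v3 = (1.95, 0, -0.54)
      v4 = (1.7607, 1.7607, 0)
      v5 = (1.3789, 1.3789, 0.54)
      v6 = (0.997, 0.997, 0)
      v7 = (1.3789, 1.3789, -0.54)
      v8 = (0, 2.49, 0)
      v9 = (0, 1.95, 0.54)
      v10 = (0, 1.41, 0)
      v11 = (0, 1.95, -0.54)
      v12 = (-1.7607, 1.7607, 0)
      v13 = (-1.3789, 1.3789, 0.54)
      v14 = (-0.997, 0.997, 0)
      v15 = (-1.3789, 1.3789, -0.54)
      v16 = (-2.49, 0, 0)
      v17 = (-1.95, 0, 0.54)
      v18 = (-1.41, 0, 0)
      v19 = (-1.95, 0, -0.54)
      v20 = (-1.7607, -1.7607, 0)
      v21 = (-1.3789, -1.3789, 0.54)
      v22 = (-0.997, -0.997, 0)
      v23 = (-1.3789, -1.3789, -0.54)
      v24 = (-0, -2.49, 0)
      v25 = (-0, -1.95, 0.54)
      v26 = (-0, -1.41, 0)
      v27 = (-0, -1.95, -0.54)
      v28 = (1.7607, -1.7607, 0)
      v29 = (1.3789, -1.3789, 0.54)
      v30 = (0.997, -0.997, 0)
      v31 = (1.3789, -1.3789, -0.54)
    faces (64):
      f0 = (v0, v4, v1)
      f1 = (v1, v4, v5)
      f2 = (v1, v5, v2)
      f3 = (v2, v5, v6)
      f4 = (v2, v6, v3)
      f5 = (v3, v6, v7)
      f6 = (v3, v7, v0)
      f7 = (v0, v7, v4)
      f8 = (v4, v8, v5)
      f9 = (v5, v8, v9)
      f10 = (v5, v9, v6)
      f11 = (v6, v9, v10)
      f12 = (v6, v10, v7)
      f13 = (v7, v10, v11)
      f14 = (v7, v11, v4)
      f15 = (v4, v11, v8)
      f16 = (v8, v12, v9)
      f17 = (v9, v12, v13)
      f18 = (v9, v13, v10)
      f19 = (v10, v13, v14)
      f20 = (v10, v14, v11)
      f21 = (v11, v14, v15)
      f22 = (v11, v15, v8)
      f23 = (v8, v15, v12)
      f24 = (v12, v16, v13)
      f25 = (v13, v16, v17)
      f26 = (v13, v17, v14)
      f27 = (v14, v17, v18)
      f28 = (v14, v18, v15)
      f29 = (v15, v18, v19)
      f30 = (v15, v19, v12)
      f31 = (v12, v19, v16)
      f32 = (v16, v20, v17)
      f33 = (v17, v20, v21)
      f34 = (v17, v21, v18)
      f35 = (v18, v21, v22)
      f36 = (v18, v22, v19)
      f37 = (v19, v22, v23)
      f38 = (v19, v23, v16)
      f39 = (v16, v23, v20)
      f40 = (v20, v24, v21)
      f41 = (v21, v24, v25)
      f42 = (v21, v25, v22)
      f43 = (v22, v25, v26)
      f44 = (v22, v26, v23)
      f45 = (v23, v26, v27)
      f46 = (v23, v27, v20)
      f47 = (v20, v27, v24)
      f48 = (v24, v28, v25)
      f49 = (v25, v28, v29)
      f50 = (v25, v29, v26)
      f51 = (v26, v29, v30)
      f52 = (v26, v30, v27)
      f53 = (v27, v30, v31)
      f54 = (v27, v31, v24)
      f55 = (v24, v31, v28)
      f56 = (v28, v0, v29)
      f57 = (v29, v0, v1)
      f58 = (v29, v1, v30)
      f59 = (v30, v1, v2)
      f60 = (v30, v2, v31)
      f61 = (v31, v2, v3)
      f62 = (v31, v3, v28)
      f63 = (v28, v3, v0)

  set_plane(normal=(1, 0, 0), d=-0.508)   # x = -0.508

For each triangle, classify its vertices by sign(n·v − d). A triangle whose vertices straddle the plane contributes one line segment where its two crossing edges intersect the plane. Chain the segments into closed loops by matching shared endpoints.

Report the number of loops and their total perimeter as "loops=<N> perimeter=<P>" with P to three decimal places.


Straddling triangles (16 of 64):
  (v8,v12,v9) [+-+] → (-0.508, 2.27958, 0)–(-0.508, 1.89538, 0.384198)  len=0.5433
  (v9,v12,v13) [+--] → (-0.508, 1.89538, 0.384198)–(-0.508, 1.7396, 0.54)  len=0.2203
  (v9,v13,v10) [+-+] → (-0.508, 1.7396, 0.54)–(-0.508, 1.39854, 0.198941)  len=0.4823
  (v10,v13,v14) [+--] → (-0.508, 1.39854, 0.198941)–(-0.508, 1.19956, 0)  len=0.2814
  (v10,v14,v11) [+-+] → (-0.508, 1.19956, 0)–(-0.508, 1.46442, -0.264855)  len=0.3746
  (v11,v14,v15) [+--] → (-0.508, 1.46442, -0.264855)–(-0.508, 1.7396, -0.54)  len=0.3891
  (v11,v15,v8) [+-+] → (-0.508, 1.7396, -0.54)–(-0.508, 2.08066, -0.198941)  len=0.4823
  (v8,v15,v12) [+--] → (-0.508, 2.08066, -0.198941)–(-0.508, 2.27958, 0)  len=0.2813
  (v20,v24,v21) [-+-] → (-0.508, -2.27958, 0)–(-0.508, -2.08066, 0.198941)  len=0.2813
  (v21,v24,v25) [-++] → (-0.508, -2.08066, 0.198941)–(-0.508, -1.7396, 0.54)  len=0.4823
  (v21,v25,v22) [-+-] → (-0.508, -1.7396, 0.54)–(-0.508, -1.46442, 0.264855)  len=0.3891
  (v22,v25,v26) [-++] → (-0.508, -1.46442, 0.264855)–(-0.508, -1.19956, 0)  len=0.3746
  (v22,v26,v23) [-+-] → (-0.508, -1.19956, 0)–(-0.508, -1.39854, -0.198941)  len=0.2814
  (v23,v26,v27) [-++] → (-0.508, -1.39854, -0.198941)–(-0.508, -1.7396, -0.54)  len=0.4823
  (v23,v27,v20) [-+-] → (-0.508, -1.7396, -0.54)–(-0.508, -1.89538, -0.384198)  len=0.2203
  (v20,v27,v24) [-++] → (-0.508, -1.89538, -0.384198)–(-0.508, -2.27958, 0)  len=0.5433

Chained into 2 loop(s):
  loop 1: 8 segments, perimeter = 3.0547
  loop 2: 8 segments, perimeter = 3.0547
Total perimeter = 6.109

loops=2 perimeter=6.109


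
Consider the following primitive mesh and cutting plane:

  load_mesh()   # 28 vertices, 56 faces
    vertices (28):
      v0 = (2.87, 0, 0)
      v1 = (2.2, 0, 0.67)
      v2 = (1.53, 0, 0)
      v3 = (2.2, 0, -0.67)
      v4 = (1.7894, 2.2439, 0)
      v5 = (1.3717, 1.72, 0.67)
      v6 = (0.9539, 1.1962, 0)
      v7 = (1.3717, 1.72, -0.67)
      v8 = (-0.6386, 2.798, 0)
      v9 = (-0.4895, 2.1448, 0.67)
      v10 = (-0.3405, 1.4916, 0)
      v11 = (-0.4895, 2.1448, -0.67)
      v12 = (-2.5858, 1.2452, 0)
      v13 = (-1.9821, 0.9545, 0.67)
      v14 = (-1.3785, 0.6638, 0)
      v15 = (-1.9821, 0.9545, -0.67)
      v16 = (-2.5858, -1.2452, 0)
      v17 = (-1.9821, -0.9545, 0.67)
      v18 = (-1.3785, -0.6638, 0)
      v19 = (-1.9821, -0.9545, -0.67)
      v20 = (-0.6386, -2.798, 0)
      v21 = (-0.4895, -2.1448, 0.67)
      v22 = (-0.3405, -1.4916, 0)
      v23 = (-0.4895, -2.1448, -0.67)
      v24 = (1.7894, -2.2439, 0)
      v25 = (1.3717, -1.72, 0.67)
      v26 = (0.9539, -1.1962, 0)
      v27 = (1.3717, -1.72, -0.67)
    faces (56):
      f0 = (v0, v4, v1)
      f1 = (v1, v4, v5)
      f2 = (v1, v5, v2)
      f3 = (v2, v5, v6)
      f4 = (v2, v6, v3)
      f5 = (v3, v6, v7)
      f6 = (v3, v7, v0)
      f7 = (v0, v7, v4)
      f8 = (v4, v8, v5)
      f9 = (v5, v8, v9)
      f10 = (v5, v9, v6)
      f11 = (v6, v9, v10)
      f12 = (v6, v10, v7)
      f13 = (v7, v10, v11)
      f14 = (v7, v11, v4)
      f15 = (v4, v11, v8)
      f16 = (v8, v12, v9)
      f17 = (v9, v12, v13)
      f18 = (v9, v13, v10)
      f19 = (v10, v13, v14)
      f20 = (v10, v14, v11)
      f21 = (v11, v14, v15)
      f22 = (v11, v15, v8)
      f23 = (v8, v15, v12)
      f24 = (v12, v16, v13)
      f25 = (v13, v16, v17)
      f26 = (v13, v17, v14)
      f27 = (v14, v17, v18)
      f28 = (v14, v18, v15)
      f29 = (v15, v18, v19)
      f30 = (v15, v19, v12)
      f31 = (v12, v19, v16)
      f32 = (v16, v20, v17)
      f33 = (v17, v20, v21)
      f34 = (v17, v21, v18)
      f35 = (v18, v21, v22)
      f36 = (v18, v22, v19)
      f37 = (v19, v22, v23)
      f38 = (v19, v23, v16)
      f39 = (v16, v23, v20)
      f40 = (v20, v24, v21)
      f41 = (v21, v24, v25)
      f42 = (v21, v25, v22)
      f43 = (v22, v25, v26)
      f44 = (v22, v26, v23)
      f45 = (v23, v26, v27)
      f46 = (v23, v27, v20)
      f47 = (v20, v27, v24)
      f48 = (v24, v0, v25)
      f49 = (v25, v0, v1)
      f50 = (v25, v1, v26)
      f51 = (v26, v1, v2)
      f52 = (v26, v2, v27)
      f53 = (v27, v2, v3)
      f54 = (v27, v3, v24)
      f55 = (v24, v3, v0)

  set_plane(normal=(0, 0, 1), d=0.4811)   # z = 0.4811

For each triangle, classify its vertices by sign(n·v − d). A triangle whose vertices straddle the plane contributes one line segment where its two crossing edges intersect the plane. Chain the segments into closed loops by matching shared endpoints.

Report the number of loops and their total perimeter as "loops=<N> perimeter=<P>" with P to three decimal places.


Straddling triangles (28 of 56):
  (v0,v4,v1) [--+] → (2.08424, 0.632646, 0.4811)–(2.3889, 0, 0.4811)  len=0.7022
  (v1,v4,v5) [+-+] → (2.08424, 0.632646, 0.4811)–(1.48947, 1.86771, 0.4811)  len=1.3708
  (v1,v5,v2) [++-] → (1.41633, 1.23506, 0.4811)–(2.0111, 0, 0.4811)  len=1.3708
  (v2,v5,v6) [-+-] → (1.41633, 1.23506, 0.4811)–(1.25391, 1.57232, 0.4811)  len=0.3743
  (v4,v8,v5) [--+] → (0.804915, 2.02393, 0.4811)–(1.48947, 1.86771, 0.4811)  len=0.7022
  (v5,v8,v9) [+-+] → (0.804915, 2.02393, 0.4811)–(-0.531537, 2.32896, 0.4811)  len=1.3708
  (v5,v9,v6) [++-] → (-0.0825474, 1.87735, 0.4811)–(1.25391, 1.57232, 0.4811)  len=1.3708
  (v6,v9,v10) [-+-] → (-0.0825474, 1.87735, 0.4811)–(-0.447491, 1.96064, 0.4811)  len=0.3743
  (v8,v12,v9) [--+] → (-1.08053, 1.89117, 0.4811)–(-0.531537, 2.32896, 0.4811)  len=0.7022
  (v9,v12,v13) [+-+] → (-1.08053, 1.89117, 0.4811)–(-2.15231, 1.03646, 0.4811)  len=1.3708
  (v9,v13,v10) [++-] → (-1.51927, 1.10593, 0.4811)–(-0.447491, 1.96064, 0.4811)  len=1.3708
  (v10,v13,v14) [-+-] → (-1.51927, 1.10593, 0.4811)–(-1.81192, 0.87254, 0.4811)  len=0.3743
  (v12,v16,v13) [--+] → (-2.15231, 0.334316, 0.4811)–(-2.15231, 1.03646, 0.4811)  len=0.7021
  (v13,v16,v17) [+-+] → (-2.15231, 0.334316, 0.4811)–(-2.15231, -1.03646, 0.4811)  len=1.3708
  (v13,v17,v14) [++-] → (-1.81192, -0.498236, 0.4811)–(-1.81192, 0.87254, 0.4811)  len=1.3708
  (v14,v17,v18) [-+-] → (-1.81192, -0.498236, 0.4811)–(-1.81192, -0.87254, 0.4811)  len=0.3743
  (v16,v20,v17) [--+] → (-1.60331, -1.47426, 0.4811)–(-2.15231, -1.03646, 0.4811)  len=0.7022
  (v17,v20,v21) [+-+] → (-1.60331, -1.47426, 0.4811)–(-0.531537, -2.32896, 0.4811)  len=1.3708
  (v17,v21,v18) [++-] → (-0.740145, -1.72725, 0.4811)–(-1.81192, -0.87254, 0.4811)  len=1.3708
  (v18,v21,v22) [-+-] → (-0.740145, -1.72725, 0.4811)–(-0.447491, -1.96064, 0.4811)  len=0.3743
  (v20,v24,v21) [--+] → (0.153014, -2.17274, 0.4811)–(-0.531537, -2.32896, 0.4811)  len=0.7022
  (v21,v24,v25) [+-+] → (0.153014, -2.17274, 0.4811)–(1.48947, -1.86771, 0.4811)  len=1.3708
  (v21,v25,v22) [++-] → (0.888962, -1.6556, 0.4811)–(-0.447491, -1.96064, 0.4811)  len=1.3708
  (v22,v25,v26) [-+-] → (0.888962, -1.6556, 0.4811)–(1.25391, -1.57232, 0.4811)  len=0.3743
  (v24,v0,v25) [--+] → (1.79413, -1.23506, 0.4811)–(1.48947, -1.86771, 0.4811)  len=0.7022
  (v25,v0,v1) [+-+] → (1.79413, -1.23506, 0.4811)–(2.3889, 0, 0.4811)  len=1.3708
  (v25,v1,v26) [++-] → (1.84867, -0.337257, 0.4811)–(1.25391, -1.57232, 0.4811)  len=1.3708
  (v26,v1,v2) [-+-] → (1.84867, -0.337257, 0.4811)–(2.0111, 0, 0.4811)  len=0.3743

Chained into 2 loop(s):
  loop 1: 14 segments, perimeter = 14.5109
  loop 2: 14 segments, perimeter = 12.2160
Total perimeter = 26.727

loops=2 perimeter=26.727


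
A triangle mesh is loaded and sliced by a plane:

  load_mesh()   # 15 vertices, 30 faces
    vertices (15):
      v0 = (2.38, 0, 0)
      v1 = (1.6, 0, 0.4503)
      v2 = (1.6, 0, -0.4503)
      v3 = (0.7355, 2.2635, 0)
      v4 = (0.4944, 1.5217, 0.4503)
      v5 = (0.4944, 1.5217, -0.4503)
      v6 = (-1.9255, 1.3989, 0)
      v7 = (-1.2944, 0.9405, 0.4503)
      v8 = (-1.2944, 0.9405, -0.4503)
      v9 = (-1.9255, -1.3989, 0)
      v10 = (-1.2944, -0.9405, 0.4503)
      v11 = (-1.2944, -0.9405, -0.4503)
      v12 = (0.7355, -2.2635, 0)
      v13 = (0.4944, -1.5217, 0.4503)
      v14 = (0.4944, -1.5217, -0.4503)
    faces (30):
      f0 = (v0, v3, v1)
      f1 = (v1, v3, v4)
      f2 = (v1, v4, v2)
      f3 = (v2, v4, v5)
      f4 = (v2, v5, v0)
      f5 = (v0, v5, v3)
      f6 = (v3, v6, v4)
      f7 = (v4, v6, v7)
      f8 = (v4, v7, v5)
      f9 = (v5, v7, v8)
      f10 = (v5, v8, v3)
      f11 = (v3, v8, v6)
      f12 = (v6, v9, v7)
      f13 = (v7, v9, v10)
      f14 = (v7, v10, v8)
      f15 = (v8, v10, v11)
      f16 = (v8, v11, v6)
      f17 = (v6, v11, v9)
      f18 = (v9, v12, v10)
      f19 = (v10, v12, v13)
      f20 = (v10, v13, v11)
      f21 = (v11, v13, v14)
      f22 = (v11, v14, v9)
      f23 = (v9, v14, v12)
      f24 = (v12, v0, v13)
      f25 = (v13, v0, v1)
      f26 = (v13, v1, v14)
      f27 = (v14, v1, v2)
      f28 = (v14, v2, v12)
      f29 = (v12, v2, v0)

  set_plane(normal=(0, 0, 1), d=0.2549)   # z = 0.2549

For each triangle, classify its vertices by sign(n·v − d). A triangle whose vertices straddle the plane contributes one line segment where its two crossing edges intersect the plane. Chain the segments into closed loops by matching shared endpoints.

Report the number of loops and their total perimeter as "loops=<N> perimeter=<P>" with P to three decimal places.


Straddling triangles (20 of 30):
  (v0,v3,v1) [--+] → (1.22486, 0.982207, 0.2549)–(1.93847, 0, 0.2549)  len=1.2141
  (v1,v3,v4) [+-+] → (1.22486, 0.982207, 0.2549)–(0.599021, 1.84359, 0.2549)  len=1.0647
  (v1,v4,v2) [++-] → (0.734278, 1.19154, 0.2549)–(1.6, 0, 0.2549)  len=1.4728
  (v2,v4,v5) [-+-] → (0.734278, 1.19154, 0.2549)–(0.4944, 1.5217, 0.2549)  len=0.4081
  (v3,v6,v4) [--+] → (-0.555674, 1.46841, 0.2549)–(0.599021, 1.84359, 0.2549)  len=1.2141
  (v4,v6,v7) [+-+] → (-0.555674, 1.46841, 0.2549)–(-1.56826, 1.13941, 0.2549)  len=1.0647
  (v4,v7,v5) [++-] → (-0.90629, 1.0666, 0.2549)–(0.4944, 1.5217, 0.2549)  len=1.4728
  (v5,v7,v8) [-+-] → (-0.90629, 1.0666, 0.2549)–(-1.2944, 0.9405, 0.2549)  len=0.4081
  (v6,v9,v7) [--+] → (-1.56826, -0.0746427, 0.2549)–(-1.56826, 1.13941, 0.2549)  len=1.2141
  (v7,v9,v10) [+-+] → (-1.56826, -0.0746427, 0.2549)–(-1.56826, -1.13941, 0.2549)  len=1.0648
  (v7,v10,v8) [++-] → (-1.2944, -0.532386, 0.2549)–(-1.2944, 0.9405, 0.2549)  len=1.4729
  (v8,v10,v11) [-+-] → (-1.2944, -0.532386, 0.2549)–(-1.2944, -0.9405, 0.2549)  len=0.4081
  (v9,v12,v10) [--+] → (-0.41356, -1.51459, 0.2549)–(-1.56826, -1.13941, 0.2549)  len=1.2141
  (v10,v12,v13) [+-+] → (-0.41356, -1.51459, 0.2549)–(0.599021, -1.84359, 0.2549)  len=1.0647
  (v10,v13,v11) [++-] → (0.10629, -1.3956, 0.2549)–(-1.2944, -0.9405, 0.2549)  len=1.4728
  (v11,v13,v14) [-+-] → (0.10629, -1.3956, 0.2549)–(0.4944, -1.5217, 0.2549)  len=0.4081
  (v12,v0,v13) [--+] → (1.31262, -0.861384, 0.2549)–(0.599021, -1.84359, 0.2549)  len=1.2141
  (v13,v0,v1) [+-+] → (1.31262, -0.861384, 0.2549)–(1.93847, 0, 0.2549)  len=1.0647
  (v13,v1,v14) [++-] → (1.36012, -0.330158, 0.2549)–(0.4944, -1.5217, 0.2549)  len=1.4728
  (v14,v1,v2) [-+-] → (1.36012, -0.330158, 0.2549)–(1.6, 0, 0.2549)  len=0.4081

Chained into 2 loop(s):
  loop 1: 10 segments, perimeter = 11.3940
  loop 2: 10 segments, perimeter = 9.4046
Total perimeter = 20.799

loops=2 perimeter=20.799


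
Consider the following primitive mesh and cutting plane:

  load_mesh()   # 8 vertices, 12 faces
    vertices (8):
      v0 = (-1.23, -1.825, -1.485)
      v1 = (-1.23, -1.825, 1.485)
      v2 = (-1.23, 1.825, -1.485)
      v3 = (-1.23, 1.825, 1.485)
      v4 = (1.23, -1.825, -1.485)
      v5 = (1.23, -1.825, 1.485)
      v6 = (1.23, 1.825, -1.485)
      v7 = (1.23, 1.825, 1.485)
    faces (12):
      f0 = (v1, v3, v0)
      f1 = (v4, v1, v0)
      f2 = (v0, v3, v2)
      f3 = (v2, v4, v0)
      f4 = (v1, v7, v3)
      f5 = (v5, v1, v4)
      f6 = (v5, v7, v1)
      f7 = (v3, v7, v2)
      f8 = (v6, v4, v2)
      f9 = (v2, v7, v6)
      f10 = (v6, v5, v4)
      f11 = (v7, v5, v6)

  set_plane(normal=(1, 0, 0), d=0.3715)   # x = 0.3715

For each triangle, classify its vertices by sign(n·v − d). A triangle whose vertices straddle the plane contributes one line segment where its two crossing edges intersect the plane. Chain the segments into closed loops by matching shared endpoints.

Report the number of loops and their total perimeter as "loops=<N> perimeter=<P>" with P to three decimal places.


loops=1 perimeter=13.240

Straddling triangles (8 of 12):
  (v4,v1,v0) [+--] → (0.3715, -1.825, -0.448518)–(0.3715, -1.825, -1.485)  len=1.0365
  (v2,v4,v0) [-+-] → (0.3715, -0.551209, -1.485)–(0.3715, -1.825, -1.485)  len=1.2738
  (v1,v7,v3) [-+-] → (0.3715, 0.551209, 1.485)–(0.3715, 1.825, 1.485)  len=1.2738
  (v5,v1,v4) [+-+] → (0.3715, -1.825, 1.485)–(0.3715, -1.825, -0.448518)  len=1.9335
  (v5,v7,v1) [++-] → (0.3715, 0.551209, 1.485)–(0.3715, -1.825, 1.485)  len=2.3762
  (v3,v7,v2) [-+-] → (0.3715, 1.825, 1.485)–(0.3715, 1.825, 0.448518)  len=1.0365
  (v6,v4,v2) [++-] → (0.3715, -0.551209, -1.485)–(0.3715, 1.825, -1.485)  len=2.3762
  (v2,v7,v6) [-++] → (0.3715, 1.825, 0.448518)–(0.3715, 1.825, -1.485)  len=1.9335

Chained into 1 loop(s):
  loop 1: 8 segments, perimeter = 13.2400
Total perimeter = 13.240


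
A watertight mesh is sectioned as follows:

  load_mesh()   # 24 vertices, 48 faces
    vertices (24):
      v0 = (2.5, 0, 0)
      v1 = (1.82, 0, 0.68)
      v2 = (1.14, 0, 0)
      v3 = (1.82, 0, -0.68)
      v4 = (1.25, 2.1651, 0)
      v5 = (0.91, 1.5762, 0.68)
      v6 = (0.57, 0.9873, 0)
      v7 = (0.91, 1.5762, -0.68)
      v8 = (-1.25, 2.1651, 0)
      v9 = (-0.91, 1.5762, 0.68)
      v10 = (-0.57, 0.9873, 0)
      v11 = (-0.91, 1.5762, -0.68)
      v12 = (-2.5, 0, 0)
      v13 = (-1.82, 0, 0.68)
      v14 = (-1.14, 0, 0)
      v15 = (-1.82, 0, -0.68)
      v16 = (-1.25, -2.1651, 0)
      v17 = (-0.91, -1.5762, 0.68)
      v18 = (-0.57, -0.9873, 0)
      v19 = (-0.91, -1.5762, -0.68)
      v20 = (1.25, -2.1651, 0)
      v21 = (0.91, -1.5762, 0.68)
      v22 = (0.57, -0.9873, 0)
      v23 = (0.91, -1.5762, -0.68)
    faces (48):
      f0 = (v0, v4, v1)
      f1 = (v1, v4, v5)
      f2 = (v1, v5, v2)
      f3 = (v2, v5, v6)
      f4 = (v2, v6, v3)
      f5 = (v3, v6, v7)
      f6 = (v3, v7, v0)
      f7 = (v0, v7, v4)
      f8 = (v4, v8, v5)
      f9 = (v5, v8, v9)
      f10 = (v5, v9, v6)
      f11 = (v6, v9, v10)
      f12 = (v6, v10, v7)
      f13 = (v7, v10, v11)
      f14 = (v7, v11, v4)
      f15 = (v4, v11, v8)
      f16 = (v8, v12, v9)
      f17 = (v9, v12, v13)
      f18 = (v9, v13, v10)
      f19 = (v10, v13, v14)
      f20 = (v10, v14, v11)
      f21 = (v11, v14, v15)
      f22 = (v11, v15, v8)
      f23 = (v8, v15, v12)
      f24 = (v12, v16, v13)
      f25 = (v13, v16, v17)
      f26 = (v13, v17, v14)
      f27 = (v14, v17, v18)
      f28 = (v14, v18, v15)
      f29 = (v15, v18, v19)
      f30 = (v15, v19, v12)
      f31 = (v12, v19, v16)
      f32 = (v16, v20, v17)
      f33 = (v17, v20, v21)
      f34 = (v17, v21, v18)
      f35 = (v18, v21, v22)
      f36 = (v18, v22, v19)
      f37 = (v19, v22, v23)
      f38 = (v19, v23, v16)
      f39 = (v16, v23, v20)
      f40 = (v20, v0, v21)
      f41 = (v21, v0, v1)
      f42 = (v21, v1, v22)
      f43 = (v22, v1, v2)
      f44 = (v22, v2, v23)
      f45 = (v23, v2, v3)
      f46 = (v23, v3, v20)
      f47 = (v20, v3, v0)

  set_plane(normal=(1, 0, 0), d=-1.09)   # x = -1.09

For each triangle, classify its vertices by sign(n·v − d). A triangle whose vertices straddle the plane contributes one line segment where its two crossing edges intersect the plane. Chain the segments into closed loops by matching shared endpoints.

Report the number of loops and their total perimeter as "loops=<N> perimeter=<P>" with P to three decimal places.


Straddling triangles (20 of 48):
  (v4,v8,v5) [+-+] → (-1.09, 2.1651, 0)–(-1.09, 2.12148, 0.0503704)  len=0.0666
  (v5,v8,v9) [+-+] → (-1.09, 2.12148, 0.0503704)–(-1.09, 1.88797, 0.32)  len=0.3567
  (v4,v11,v8) [++-] → (-1.09, 1.88797, -0.32)–(-1.09, 2.1651, 0)  len=0.4233
  (v8,v12,v9) [--+] → (-1.09, 1.39776, 0.603019)–(-1.09, 1.88797, 0.32)  len=0.5660
  (v9,v12,v13) [+--] → (-1.09, 1.39776, 0.603019)–(-1.09, 1.26442, 0.68)  len=0.1540
  (v9,v13,v10) [+-+] → (-1.09, 1.26442, 0.68)–(-1.09, 0.576583, 0.28288)  len=0.7942
  (v10,v13,v14) [+--] → (-1.09, 0.576583, 0.28288)–(-1.09, 0.0866053, 0)  len=0.5658
  (v10,v14,v11) [+-+] → (-1.09, 0.0866053, 0)–(-1.09, 0.342652, -0.147826)  len=0.2957
  (v11,v14,v15) [+--] → (-1.09, 0.342652, -0.147826)–(-1.09, 1.26442, -0.68)  len=1.0644
  (v11,v15,v8) [+--] → (-1.09, 1.26442, -0.68)–(-1.09, 1.88797, -0.32)  len=0.7200
  (v13,v16,v17) [--+] → (-1.09, -1.88797, 0.32)–(-1.09, -1.26442, 0.68)  len=0.7200
  (v13,v17,v14) [-+-] → (-1.09, -1.26442, 0.68)–(-1.09, -0.342652, 0.147826)  len=1.0644
  (v14,v17,v18) [-++] → (-1.09, -0.342652, 0.147826)–(-1.09, -0.0866053, 0)  len=0.2957
  (v14,v18,v15) [-+-] → (-1.09, -0.0866053, 0)–(-1.09, -0.576583, -0.28288)  len=0.5658
  (v15,v18,v19) [-++] → (-1.09, -0.576583, -0.28288)–(-1.09, -1.26442, -0.68)  len=0.7942
  (v15,v19,v12) [-+-] → (-1.09, -1.26442, -0.68)–(-1.09, -1.39776, -0.603019)  len=0.1540
  (v12,v19,v16) [-+-] → (-1.09, -1.39776, -0.603019)–(-1.09, -1.88797, -0.32)  len=0.5660
  (v16,v20,v17) [-++] → (-1.09, -2.1651, 0)–(-1.09, -1.88797, 0.32)  len=0.4233
  (v19,v23,v16) [++-] → (-1.09, -2.12148, -0.0503704)–(-1.09, -1.88797, -0.32)  len=0.3567
  (v16,v23,v20) [-++] → (-1.09, -2.12148, -0.0503704)–(-1.09, -2.1651, 0)  len=0.0666

Chained into 2 loop(s):
  loop 1: 10 segments, perimeter = 5.0067
  loop 2: 10 segments, perimeter = 5.0067
Total perimeter = 10.013

loops=2 perimeter=10.013
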